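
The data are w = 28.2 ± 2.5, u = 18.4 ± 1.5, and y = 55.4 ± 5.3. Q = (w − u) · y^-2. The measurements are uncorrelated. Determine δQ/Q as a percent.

35.4%

Let h = w − u = 9.80. δh = √(δw² + δu²) = √(6.25 + 2.25) = 2.92, so δh/h = 0.297.
Q is then a monomial in h, y:
δQ/Q = √((δh/h)² + (-2·δy/y)²) = √(0.0885 + 0.0366) = 0.354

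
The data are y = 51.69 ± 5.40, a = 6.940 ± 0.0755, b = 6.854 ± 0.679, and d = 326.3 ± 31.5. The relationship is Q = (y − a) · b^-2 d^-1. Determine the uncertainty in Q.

0.000734

Let u = y − a = 44.75. δu = √(δy² + δa²) = √(29.2 + 0.00570) = 5.40, so δu/u = 0.121.
Q is then a monomial in u, b, d:
δQ/Q = √((δu/u)² + (-2·δb/b)² + (-1·δd/d)²) = √(0.0146 + 0.0393 + 0.00932) = 0.251
Q = 0.002919, so δQ = 0.251 × 0.002919 = 0.000734.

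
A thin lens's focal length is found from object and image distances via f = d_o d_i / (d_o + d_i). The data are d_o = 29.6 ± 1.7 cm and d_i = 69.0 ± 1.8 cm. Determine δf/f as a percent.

∂f/∂d_o = (d_i/(d_o+d_i))² = 0.490;  ∂f/∂d_i = (d_o/(d_o+d_i))² = 0.0901
δf = √((∂f/∂d_o · δd_o)² + (∂f/∂d_i · δd_i)²) = √(0.693 + 0.0263) = 0.848 cm
f = 20.7 cm, so δf/f = 0.848/20.7 = 0.0409.

4.09%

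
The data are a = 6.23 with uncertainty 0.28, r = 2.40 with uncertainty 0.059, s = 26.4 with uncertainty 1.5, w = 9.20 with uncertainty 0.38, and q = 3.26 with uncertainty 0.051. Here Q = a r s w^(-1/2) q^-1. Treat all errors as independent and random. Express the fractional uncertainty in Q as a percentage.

8.08%

Since Q is a product/quotient, work with relative uncertainties:
  (1·δa/a)² = (1×0.0449)² = 0.00202;  (1·δr/r)² = (1×0.0246)² = 0.000604;  (1·δs/s)² = (1×0.0568)² = 0.00323;  (−½·δw/w)² = (-0.5×0.0413)² = 0.000427;  (-1·δq/q)² = (-1×0.0156)² = 0.000245
δQ/Q = √(0.00652) = 0.0808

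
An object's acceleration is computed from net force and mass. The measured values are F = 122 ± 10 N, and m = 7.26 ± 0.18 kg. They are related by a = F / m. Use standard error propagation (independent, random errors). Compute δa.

1.44 m/s^2

Relative error in a monomial: (δa/a)² = Σ (nᵢ · δxᵢ/xᵢ)².
  (1·δF/F)² = (1×0.0820)² = 0.00672;  (-1·δm/m)² = (-1×0.0248)² = 0.000615
δa/a = √(0.00733) = 0.0856
a = 16.8 m/s^2, so δa = 0.0856 × 16.8 = 1.44 m/s^2.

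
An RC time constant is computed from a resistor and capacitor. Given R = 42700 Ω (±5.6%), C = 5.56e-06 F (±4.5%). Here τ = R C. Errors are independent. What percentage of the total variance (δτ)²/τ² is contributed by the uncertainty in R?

60.8%

(δτ/τ)² = (1·δR/R)² + (1·δC/C)²
  R term: (1×0.0560)² = 0.00314
  C term: (1×0.0450)² = 0.00202
Total = 0.00516. Share from R = 0.00314/0.00516 = 0.608.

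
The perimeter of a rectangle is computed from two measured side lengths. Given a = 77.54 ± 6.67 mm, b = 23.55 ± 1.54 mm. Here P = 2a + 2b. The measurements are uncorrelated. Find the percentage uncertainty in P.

6.77%

Each term contributes (cᵢ δxᵢ)² to (δP)²:
  (2·δa)² = 178;  (2·δb)² = 9.49
δP = √(187) = 13.7 mm
P = 202.2 mm, so δP/P = 13.7/202.2 = 0.0677.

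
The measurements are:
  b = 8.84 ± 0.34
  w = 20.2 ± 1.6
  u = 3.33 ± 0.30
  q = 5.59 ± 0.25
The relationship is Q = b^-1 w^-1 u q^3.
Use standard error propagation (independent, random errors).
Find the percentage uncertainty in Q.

Q is a product of powers, so relative uncertainties combine in quadrature:
  (-1·δb/b)² = (-1×0.0385)² = 0.00148;  (-1·δw/w)² = (-1×0.0792)² = 0.00627;  (1·δu/u)² = (1×0.0901)² = 0.00812;  (3·δq/q)² = (3×0.0447)² = 0.0180
δQ/Q = √(0.0339) = 0.184

18.4%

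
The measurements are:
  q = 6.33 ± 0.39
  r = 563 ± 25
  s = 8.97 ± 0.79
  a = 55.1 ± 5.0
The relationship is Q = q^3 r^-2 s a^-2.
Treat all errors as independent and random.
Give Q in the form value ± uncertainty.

(2.36 ± 0.680) × 10^-6

Each factor contributes (exponent × relative error)² to (δQ/Q)²:
  (3·δq/q)² = (3×0.0616)² = 0.0342;  (-2·δr/r)² = (-2×0.0444)² = 0.00789;  (1·δs/s)² = (1×0.0881)² = 0.00776;  (-2·δa/a)² = (-2×0.0907)² = 0.0329
δQ/Q = √(0.0827) = 0.288
Q = 2.36e-06, so δQ = 0.288 × 2.36e-06 = 6.8e-07.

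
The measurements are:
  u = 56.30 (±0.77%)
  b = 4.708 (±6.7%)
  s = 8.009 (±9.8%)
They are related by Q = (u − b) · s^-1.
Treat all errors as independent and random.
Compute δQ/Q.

0.0985

Let w = u − b = 51.59. δw = √(δu² + δb²) = √(0.188 + 0.0995) = 0.536, so δw/w = 0.0104.
Q is then a monomial in w, s:
δQ/Q = √((δw/w)² + (-1·δs/s)²) = √(0.000108 + 0.00960) = 0.0985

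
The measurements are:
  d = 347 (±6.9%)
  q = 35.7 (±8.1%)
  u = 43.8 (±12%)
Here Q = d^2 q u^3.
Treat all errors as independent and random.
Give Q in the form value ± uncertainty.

Products/powers → add relative errors in quadrature, weighted by exponent:
  (2·δd/d)² = (2×0.0690)² = 0.0190;  (1·δq/q)² = (1×0.0810)² = 0.00656;  (3·δu/u)² = (3×0.120)² = 0.130
δQ/Q = √(0.155) = 0.394
Q = 3.61e+11, so δQ = 0.394 × 3.61e+11 = 1.42e+11.

(3.61 ± 1.42) × 10^11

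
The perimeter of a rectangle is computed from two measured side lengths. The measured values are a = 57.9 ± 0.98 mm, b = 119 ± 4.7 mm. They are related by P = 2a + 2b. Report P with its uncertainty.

Each term contributes (cᵢ δxᵢ)² to (δP)²:
  (2·δa)² = 3.84;  (2·δb)² = 88.4
δP = √(92.2) = 9.60 mm
P = 354 mm.

354 ± 9.60 mm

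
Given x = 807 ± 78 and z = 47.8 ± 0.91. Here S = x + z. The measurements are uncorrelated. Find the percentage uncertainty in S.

9.13%

S is a linear combination, so absolute uncertainties add in quadrature:
  (δx)² = 6080;  (δz)² = 0.828
δS = √(6080) = 78.0
S = 855, so δS/S = 78.0/855 = 0.0913.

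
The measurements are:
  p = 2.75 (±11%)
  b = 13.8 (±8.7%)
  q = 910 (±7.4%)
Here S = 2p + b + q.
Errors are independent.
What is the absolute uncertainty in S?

67.4

For a sum/difference, combine absolute errors in quadrature:
  (2·δp)² = 0.366;  (δb)² = 1.44;  (δq)² = 4530
δS = √(4540) = 67.4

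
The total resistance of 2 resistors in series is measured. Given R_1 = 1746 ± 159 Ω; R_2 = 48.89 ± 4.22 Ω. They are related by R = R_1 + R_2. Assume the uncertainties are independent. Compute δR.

R is a linear combination, so absolute uncertainties add in quadrature:
  (δR_1)² = 25300;  (δR_2)² = 17.8
δR = √(25300) = 159 Ω

159 Ω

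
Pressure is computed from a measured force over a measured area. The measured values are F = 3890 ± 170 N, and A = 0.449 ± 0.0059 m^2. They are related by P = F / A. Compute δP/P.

0.0456

Relative error in a monomial: (δP/P)² = Σ (nᵢ · δxᵢ/xᵢ)².
  (1·δF/F)² = (1×0.0437)² = 0.00191;  (-1·δA/A)² = (-1×0.0131)² = 0.000173
δP/P = √(0.00208) = 0.0456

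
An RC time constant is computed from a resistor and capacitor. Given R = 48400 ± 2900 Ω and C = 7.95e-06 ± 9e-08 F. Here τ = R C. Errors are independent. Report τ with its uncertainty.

0.385 ± 0.0235 s

Since τ is a product/quotient, work with relative uncertainties:
  (1·δR/R)² = (1×0.0599)² = 0.00359;  (1·δC/C)² = (1×0.0113)² = 0.000128
δτ/τ = √(0.00372) = 0.0610
τ = 0.385 s, so δτ = 0.0610 × 0.385 = 0.0235 s.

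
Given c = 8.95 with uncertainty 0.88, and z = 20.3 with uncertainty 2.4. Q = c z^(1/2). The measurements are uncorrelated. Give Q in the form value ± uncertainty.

40.3 ± 4.63

Relative error in a monomial: (δQ/Q)² = Σ (nᵢ · δxᵢ/xᵢ)².
  (1·δc/c)² = (1×0.0983)² = 0.00967;  (½·δz/z)² = (0.5×0.118)² = 0.00349
δQ/Q = √(0.0132) = 0.115
Q = 40.3, so δQ = 0.115 × 40.3 = 4.63.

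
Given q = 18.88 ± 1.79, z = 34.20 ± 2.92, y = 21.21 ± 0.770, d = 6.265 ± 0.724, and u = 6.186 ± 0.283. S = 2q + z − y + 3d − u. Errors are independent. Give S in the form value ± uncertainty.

Sums and differences: (δS)² = Σ (cᵢ δxᵢ)².
  (2·δq)² = 12.8;  (δz)² = 8.53;  (δy)² = 0.593;  (3·δd)² = 4.72;  (δu)² = 0.0801
δS = √(26.7) = 5.17
S = 63.36.

63.36 ± 5.17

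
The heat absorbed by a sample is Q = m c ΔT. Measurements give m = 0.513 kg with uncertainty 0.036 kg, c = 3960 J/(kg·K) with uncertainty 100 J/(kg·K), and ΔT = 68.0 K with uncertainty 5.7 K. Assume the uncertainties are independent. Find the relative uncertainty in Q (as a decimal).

0.112

Relative error in a monomial: (δQ/Q)² = Σ (nᵢ · δxᵢ/xᵢ)².
  (1·δm/m)² = (1×0.0702)² = 0.00492;  (1·δc/c)² = (1×0.0253)² = 0.000638;  (1·δΔT/ΔT)² = (1×0.0838)² = 0.00703
δQ/Q = √(0.0126) = 0.112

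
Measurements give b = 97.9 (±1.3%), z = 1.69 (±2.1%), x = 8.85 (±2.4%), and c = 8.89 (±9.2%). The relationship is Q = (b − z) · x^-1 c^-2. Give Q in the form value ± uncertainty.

Let u = b − z = 96.2. δu = √(δb² + δz²) = √(1.62 + 0.00126) = 1.27, so δu/u = 0.0132.
Q is then a monomial in u, x, c:
δQ/Q = √((δu/u)² + (-1·δx/x)² + (-2·δc/c)²) = √(0.000175 + 0.000576 + 0.0339) = 0.186
Q = 0.138, so δQ = 0.186 × 0.138 = 0.0256.

0.138 ± 0.0256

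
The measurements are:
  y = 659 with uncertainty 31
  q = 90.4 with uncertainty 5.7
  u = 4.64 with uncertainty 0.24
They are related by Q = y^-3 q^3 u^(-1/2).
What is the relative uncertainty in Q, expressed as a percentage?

For a monomial Q ∝ y^-3, q^3, u^(-1/2), fractional errors add in quadrature:
  (-3·δy/y)² = (-3×0.0470)² = 0.0199;  (3·δq/q)² = (3×0.0631)² = 0.0358;  (−½·δu/u)² = (-0.5×0.0517)² = 0.000669
δQ/Q = √(0.0564) = 0.237

23.7%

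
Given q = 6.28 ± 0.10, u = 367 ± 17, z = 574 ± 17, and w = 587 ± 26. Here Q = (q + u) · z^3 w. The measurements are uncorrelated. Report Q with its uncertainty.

Let h = q + u = 373. δh = √(δq² + δu²) = √(0.0100 + 289) = 17.0, so δh/h = 0.0455.
Q is then a monomial in h, z, w:
δQ/Q = √((δh/h)² + (3·δz/z)² + (1·δw/w)²) = √(0.00207 + 0.00789 + 0.00196) = 0.109
Q = 4.14e+13, so δQ = 0.109 × 4.14e+13 = 4.53e+12.

(4.14 ± 0.453) × 10^13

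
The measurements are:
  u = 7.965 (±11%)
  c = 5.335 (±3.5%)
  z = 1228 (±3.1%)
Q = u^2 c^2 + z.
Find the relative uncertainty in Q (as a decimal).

0.138

Let p = u^2·c^2 = 1806. δp/p = √((2·δu/u)² + (2·δc/c)²) = √(0.0484 + 0.00490) = 0.231, so δp = 417.
Q = p + z: δQ = √(δp² + δz²) = √(1.74e+05 + 1450) = 419
Q = 3034, so δQ/Q = 419/3034 = 0.138.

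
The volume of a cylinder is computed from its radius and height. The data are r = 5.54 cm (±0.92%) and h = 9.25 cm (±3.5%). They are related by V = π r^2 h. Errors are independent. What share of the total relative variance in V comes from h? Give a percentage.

78.3%

(δV/V)² = (2·δr/r)² + (1·δh/h)²
  r term: (2×0.00920)² = 0.000339
  h term: (1×0.0350)² = 0.00123
Total = 0.00156. Share from h = 0.00123/0.00156 = 0.783.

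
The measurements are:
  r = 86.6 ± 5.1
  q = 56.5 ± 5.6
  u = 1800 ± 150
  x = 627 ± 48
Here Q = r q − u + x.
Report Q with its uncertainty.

Let p = r·q = 4890. δp/p = √((1·δr/r)² + (1·δq/q)²) = √(0.00347 + 0.00982) = 0.115, so δp = 564.
Q = p − u + x: δQ = √(δp² + δu² + δx²) = √(3.18e+05 + 22500 + 2300) = 586
Q = 3720.

3720 ± 586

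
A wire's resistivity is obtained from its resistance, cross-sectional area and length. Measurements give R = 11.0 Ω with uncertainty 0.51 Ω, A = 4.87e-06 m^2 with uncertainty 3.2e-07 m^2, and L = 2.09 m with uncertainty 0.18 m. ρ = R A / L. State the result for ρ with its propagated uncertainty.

For a monomial ρ ∝ R, A, L^-1, fractional errors add in quadrature:
  (1·δR/R)² = (1×0.0464)² = 0.00215;  (1·δA/A)² = (1×0.0657)² = 0.00432;  (-1·δL/L)² = (-1×0.0861)² = 0.00742
δρ/ρ = √(0.0139) = 0.118
ρ = 2.56e-05 Ω·m, so δρ = 0.118 × 2.56e-05 = 3.02e-06 Ω·m.

(2.56 ± 0.302) × 10^-5 Ω·m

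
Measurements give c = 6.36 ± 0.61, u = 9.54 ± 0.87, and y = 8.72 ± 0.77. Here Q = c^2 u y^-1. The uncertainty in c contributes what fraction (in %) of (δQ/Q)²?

(δQ/Q)² = (2·δc/c)² + (1·δu/u)² + (-1·δy/y)²
  c term: (2×0.0959)² = 0.0368
  u term: (1×0.0912)² = 0.00832
  y term: (-1×0.0883)² = 0.00780
Total = 0.0529. Share from c = 0.0368/0.0529 = 0.695.

69.5%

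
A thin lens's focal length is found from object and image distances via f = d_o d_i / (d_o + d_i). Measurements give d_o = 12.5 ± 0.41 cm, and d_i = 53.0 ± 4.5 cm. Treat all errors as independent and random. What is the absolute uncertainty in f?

0.315 cm

∂f/∂d_o = (d_i/(d_o+d_i))² = 0.655;  ∂f/∂d_i = (d_o/(d_o+d_i))² = 0.0364
δf = √((∂f/∂d_o · δd_o)² + (∂f/∂d_i · δd_i)²) = √(0.0721 + 0.0269) = 0.315 cm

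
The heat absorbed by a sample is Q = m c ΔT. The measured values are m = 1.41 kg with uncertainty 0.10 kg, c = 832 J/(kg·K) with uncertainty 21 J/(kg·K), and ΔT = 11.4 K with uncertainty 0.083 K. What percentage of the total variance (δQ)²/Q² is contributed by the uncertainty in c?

(δQ/Q)² = (1·δm/m)² + (1·δc/c)² + (1·δΔT/ΔT)²
  m term: (1×0.0709)² = 0.00503
  c term: (1×0.0252)² = 0.000637
  ΔT term: (1×0.00728)² = 5.3e-05
Total = 0.00572. Share from c = 0.000637/0.00572 = 0.111.

11.1%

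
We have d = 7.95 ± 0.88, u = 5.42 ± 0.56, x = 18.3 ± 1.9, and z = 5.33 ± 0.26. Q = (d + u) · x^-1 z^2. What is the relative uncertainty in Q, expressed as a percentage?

Let w = d + u = 13.4. δw = √(δd² + δu²) = √(0.774 + 0.314) = 1.04, so δw/w = 0.0780.
Q is then a monomial in w, x, z:
δQ/Q = √((δw/w)² + (-1·δx/x)² + (2·δz/z)²) = √(0.00609 + 0.0108 + 0.00952) = 0.162

16.2%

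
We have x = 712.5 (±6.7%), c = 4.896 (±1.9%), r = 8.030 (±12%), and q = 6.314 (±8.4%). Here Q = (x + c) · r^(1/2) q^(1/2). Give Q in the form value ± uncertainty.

5108 ± 505

Let u = x + c = 717.4. δu = √(δx² + δc²) = √(2280 + 0.00865) = 47.7, so δu/u = 0.0665.
Q is then a monomial in u, r, q:
δQ/Q = √((δu/u)² + (½·δr/r)² + (½·δq/q)²) = √(0.00443 + 0.00360 + 0.00176) = 0.0990
Q = 5108, so δQ = 0.0990 × 5108 = 505.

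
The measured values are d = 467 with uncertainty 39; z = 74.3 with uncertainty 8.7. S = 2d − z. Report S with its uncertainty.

For a sum/difference, combine absolute errors in quadrature:
  (2·δd)² = 6080;  (δz)² = 75.7
δS = √(6160) = 78.5
S = 860.

860 ± 78.5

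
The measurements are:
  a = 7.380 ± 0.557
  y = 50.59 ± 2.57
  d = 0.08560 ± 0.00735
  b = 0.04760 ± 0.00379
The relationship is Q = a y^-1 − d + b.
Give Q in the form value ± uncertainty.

Let p = a·y^-1 = 0.1459. δp/p = √((1·δa/a)² + (-1·δy/y)²) = √(0.00570 + 0.00258) = 0.0910, so δp = 0.0133.
Q = p − d + b: δQ = √(δp² + δd² + δb²) = √(0.000176 + 5.4e-05 + 1.44e-05) = 0.0156
Q = 0.1079.

0.1079 ± 0.0156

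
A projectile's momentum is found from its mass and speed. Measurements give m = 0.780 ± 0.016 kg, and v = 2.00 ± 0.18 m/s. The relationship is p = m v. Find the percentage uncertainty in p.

9.23%

Each factor contributes (exponent × relative error)² to (δp/p)²:
  (1·δm/m)² = (1×0.0205)² = 0.000421;  (1·δv/v)² = (1×0.0900)² = 0.00810
δp/p = √(0.00852) = 0.0923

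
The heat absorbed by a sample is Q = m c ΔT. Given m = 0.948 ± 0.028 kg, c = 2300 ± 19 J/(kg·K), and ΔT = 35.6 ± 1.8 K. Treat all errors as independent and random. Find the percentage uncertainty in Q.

5.91%

Q is a product of powers, so relative uncertainties combine in quadrature:
  (1·δm/m)² = (1×0.0295)² = 0.000872;  (1·δc/c)² = (1×0.00826)² = 6.82e-05;  (1·δΔT/ΔT)² = (1×0.0506)² = 0.00256
δQ/Q = √(0.00350) = 0.0591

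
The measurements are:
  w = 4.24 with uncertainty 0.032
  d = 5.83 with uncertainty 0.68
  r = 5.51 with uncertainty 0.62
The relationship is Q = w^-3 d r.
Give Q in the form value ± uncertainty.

0.421 ± 0.0690

Since Q is a product/quotient, work with relative uncertainties:
  (-3·δw/w)² = (-3×0.00755)² = 0.000513;  (1·δd/d)² = (1×0.117)² = 0.0136;  (1·δr/r)² = (1×0.113)² = 0.0127
δQ/Q = √(0.0268) = 0.164
Q = 0.421, so δQ = 0.164 × 0.421 = 0.0690.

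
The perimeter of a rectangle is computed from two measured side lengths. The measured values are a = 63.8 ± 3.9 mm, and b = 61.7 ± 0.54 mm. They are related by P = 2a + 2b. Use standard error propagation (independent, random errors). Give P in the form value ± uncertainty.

251 ± 7.87 mm

Each term contributes (cᵢ δxᵢ)² to (δP)²:
  (2·δa)² = 60.8;  (2·δb)² = 1.17
δP = √(62.0) = 7.87 mm
P = 251 mm.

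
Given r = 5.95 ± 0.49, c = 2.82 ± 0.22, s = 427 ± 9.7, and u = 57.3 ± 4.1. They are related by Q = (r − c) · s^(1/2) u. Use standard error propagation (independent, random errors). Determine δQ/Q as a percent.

Let w = r − c = 3.13. δw = √(δr² + δc²) = √(0.240 + 0.0484) = 0.537, so δw/w = 0.172.
Q is then a monomial in w, s, u:
δQ/Q = √((δw/w)² + (½·δs/s)² + (1·δu/u)²) = √(0.0294 + 0.000129 + 0.00512) = 0.186

18.6%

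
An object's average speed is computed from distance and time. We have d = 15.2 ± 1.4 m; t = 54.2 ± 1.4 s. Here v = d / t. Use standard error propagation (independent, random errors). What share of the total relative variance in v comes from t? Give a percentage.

(δv/v)² = (1·δd/d)² + (-1·δt/t)²
  d term: (1×0.0921)² = 0.00848
  t term: (-1×0.0258)² = 0.000667
Total = 0.00915. Share from t = 0.000667/0.00915 = 0.0729.

7.29%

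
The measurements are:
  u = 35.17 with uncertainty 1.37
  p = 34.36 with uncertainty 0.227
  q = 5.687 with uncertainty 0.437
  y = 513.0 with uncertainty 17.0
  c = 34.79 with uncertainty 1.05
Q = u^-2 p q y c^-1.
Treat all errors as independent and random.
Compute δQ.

Since Q is a product/quotient, work with relative uncertainties:
  (-2·δu/u)² = (-2×0.0390)² = 0.00607;  (1·δp/p)² = (1×0.00661)² = 4.36e-05;  (1·δq/q)² = (1×0.0768)² = 0.00590;  (1·δy/y)² = (1×0.0331)² = 0.00110;  (-1·δc/c)² = (-1×0.0302)² = 0.000911
δQ/Q = √(0.0140) = 0.118
Q = 2.329, so δQ = 0.118 × 2.329 = 0.276.

0.276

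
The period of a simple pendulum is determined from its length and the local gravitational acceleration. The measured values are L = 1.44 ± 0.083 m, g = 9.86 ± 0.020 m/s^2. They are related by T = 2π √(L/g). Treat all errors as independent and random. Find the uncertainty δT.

Products/powers → add relative errors in quadrature, weighted by exponent:
  (½·δL/L)² = (0.5×0.0576)² = 0.000831;  (−½·δg/g)² = (-0.5×0.00203)² = 1.03e-06
δT/T = √(0.000832) = 0.0288
T = 2.40 s, so δT = 0.0288 × 2.40 = 0.0692 s.

0.0692 s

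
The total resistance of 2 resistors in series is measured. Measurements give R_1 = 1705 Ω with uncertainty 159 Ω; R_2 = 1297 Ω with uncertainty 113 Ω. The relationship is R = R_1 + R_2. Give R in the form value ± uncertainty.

3002 ± 195 Ω

For a sum/difference, combine absolute errors in quadrature:
  (δR_1)² = 25300;  (δR_2)² = 12800
δR = √(38000) = 195 Ω
R = 3002 Ω.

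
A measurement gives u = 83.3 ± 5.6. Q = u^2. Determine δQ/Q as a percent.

Q ∝ u^2, so δQ/Q = |2| · δu/u = 2 × 0.0672 = 0.134.

13.4%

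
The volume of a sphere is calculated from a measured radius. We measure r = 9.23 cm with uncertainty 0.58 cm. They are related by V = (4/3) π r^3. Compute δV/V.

Relative error in a monomial: (δV/V)² = Σ (nᵢ · δxᵢ/xᵢ)².
  (3·δr/r)² = (3×0.0628)² = 0.0355
δV/V = √(0.0355) = 0.189

0.189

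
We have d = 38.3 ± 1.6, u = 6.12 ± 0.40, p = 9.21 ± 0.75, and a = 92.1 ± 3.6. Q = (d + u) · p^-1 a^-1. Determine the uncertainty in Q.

Let w = d + u = 44.4. δw = √(δd² + δu²) = √(2.56 + 0.160) = 1.65, so δw/w = 0.0371.
Q is then a monomial in w, p, a:
δQ/Q = √((δw/w)² + (-1·δp/p)² + (-1·δa/a)²) = √(0.00138 + 0.00663 + 0.00153) = 0.0977
Q = 0.0524, so δQ = 0.0977 × 0.0524 = 0.00511.

0.00511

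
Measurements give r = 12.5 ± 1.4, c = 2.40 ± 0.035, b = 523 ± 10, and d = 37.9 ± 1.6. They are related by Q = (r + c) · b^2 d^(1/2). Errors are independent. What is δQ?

Let u = r + c = 14.9. δu = √(δr² + δc²) = √(1.96 + 0.00123) = 1.40, so δu/u = 0.0940.
Q is then a monomial in u, b, d:
δQ/Q = √((δu/u)² + (2·δb/b)² + (½·δd/d)²) = √(0.00883 + 0.00146 + 0.000446) = 0.104
Q = 2.51e+07, so δQ = 0.104 × 2.51e+07 = 2.6e+06.

2.6e+06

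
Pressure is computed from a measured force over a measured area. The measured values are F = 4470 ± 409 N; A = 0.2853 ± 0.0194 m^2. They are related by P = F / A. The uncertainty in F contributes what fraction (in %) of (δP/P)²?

64.4%

(δP/P)² = (1·δF/F)² + (-1·δA/A)²
  F term: (1×0.0915)² = 0.00837
  A term: (-1×0.0680)² = 0.00462
Total = 0.0130. Share from F = 0.00837/0.0130 = 0.644.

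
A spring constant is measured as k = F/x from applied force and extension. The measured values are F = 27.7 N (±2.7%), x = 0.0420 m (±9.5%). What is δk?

65.1 N/m

Each factor contributes (exponent × relative error)² to (δk/k)²:
  (1·δF/F)² = (1×0.0270)² = 0.000729;  (-1·δx/x)² = (-1×0.0950)² = 0.00903
δk/k = √(0.00975) = 0.0988
k = 660 N/m, so δk = 0.0988 × 660 = 65.1 N/m.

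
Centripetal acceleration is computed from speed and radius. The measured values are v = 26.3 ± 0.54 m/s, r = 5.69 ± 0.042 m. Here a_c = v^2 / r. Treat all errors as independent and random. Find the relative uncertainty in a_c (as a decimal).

0.0417

Since a_c is a product/quotient, work with relative uncertainties:
  (2·δv/v)² = (2×0.0205)² = 0.00169;  (-1·δr/r)² = (-1×0.00738)² = 5.45e-05
δa_c/a_c = √(0.00174) = 0.0417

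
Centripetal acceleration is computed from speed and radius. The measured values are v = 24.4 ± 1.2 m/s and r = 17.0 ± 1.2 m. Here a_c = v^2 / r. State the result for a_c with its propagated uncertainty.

Products/powers → add relative errors in quadrature, weighted by exponent:
  (2·δv/v)² = (2×0.0492)² = 0.00967;  (-1·δr/r)² = (-1×0.0706)² = 0.00498
δa_c/a_c = √(0.0147) = 0.121
a_c = 35.0 m/s^2, so δa_c = 0.121 × 35.0 = 4.24 m/s^2.

35.0 ± 4.24 m/s^2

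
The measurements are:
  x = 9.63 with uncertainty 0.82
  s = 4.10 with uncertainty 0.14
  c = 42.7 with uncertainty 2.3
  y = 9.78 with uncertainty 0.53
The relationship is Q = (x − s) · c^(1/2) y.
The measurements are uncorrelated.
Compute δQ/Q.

Let u = x − s = 5.53. δu = √(δx² + δs²) = √(0.672 + 0.0196) = 0.832, so δu/u = 0.150.
Q is then a monomial in u, c, y:
δQ/Q = √((δu/u)² + (½·δc/c)² + (1·δy/y)²) = √(0.0226 + 0.000725 + 0.00294) = 0.162

0.162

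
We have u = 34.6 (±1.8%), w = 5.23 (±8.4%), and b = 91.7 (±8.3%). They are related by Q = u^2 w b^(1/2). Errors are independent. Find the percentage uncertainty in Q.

For a monomial Q ∝ u^2, w, b^(1/2), fractional errors add in quadrature:
  (2·δu/u)² = (2×0.0180)² = 0.00130;  (1·δw/w)² = (1×0.0840)² = 0.00706;  (½·δb/b)² = (0.5×0.0830)² = 0.00172
δQ/Q = √(0.0101) = 0.100

10.0%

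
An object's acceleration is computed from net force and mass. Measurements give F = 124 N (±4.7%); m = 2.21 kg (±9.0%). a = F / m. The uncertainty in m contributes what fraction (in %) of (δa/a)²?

(δa/a)² = (1·δF/F)² + (-1·δm/m)²
  F term: (1×0.0470)² = 0.00221
  m term: (-1×0.0900)² = 0.00810
Total = 0.0103. Share from m = 0.00810/0.0103 = 0.786.

78.6%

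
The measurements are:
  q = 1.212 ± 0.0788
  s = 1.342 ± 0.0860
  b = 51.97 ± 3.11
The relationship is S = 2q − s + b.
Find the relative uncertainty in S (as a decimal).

0.0587

Absolute uncertainties add in quadrature for a linear combination:
  (2·δq)² = 0.0248;  (δs)² = 0.00740;  (δb)² = 9.67
δS = √(9.70) = 3.12
S = 53.05, so δS/S = 3.12/53.05 = 0.0587.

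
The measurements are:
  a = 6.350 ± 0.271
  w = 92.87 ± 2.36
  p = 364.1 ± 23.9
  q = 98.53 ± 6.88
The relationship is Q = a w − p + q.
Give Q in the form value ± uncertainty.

324.2 ± 38.4

Let h = a·w = 589.7. δh/h = √((1·δa/a)² + (1·δw/w)²) = √(0.00182 + 0.000646) = 0.0497, so δh = 29.3.
Q = h − p + q: δQ = √(δh² + δp² + δq²) = √(858 + 571 + 47.3) = 38.4
Q = 324.2.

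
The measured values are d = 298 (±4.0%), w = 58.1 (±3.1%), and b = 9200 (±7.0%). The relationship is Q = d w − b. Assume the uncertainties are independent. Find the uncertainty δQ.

1090

Let p = d·w = 17300. δp/p = √((1·δd/d)² + (1·δw/w)²) = √(0.00160 + 0.000961) = 0.0506, so δp = 876.
Q = p − b: δQ = √(δp² + δb²) = √(7.68e+05 + 4.15e+05) = 1090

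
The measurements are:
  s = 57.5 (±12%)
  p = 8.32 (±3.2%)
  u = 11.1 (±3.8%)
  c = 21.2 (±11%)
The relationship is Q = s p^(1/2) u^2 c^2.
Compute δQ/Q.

0.262

Since Q is a product/quotient, work with relative uncertainties:
  (1·δs/s)² = (1×0.120)² = 0.0144;  (½·δp/p)² = (0.5×0.0320)² = 0.000256;  (2·δu/u)² = (2×0.0380)² = 0.00578;  (2·δc/c)² = (2×0.110)² = 0.0484
δQ/Q = √(0.0688) = 0.262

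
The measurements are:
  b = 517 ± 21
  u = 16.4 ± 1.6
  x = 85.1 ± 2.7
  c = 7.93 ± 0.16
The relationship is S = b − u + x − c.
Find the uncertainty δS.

21.2

S is a linear combination, so absolute uncertainties add in quadrature:
  (δb)² = 441;  (δu)² = 2.56;  (δx)² = 7.29;  (δc)² = 0.0256
δS = √(451) = 21.2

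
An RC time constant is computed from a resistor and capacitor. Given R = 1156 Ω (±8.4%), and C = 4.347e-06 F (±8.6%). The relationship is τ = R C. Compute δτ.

τ is a product of powers, so relative uncertainties combine in quadrature:
  (1·δR/R)² = (1×0.0840)² = 0.00706;  (1·δC/C)² = (1×0.0860)² = 0.00740
δτ/τ = √(0.0145) = 0.120
τ = 0.005025 s, so δτ = 0.120 × 0.005025 = 0.000604 s.

0.000604 s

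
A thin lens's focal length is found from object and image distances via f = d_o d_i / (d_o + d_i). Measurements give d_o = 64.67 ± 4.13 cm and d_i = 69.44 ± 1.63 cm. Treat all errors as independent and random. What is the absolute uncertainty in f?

1.17 cm

∂f/∂d_o = (d_i/(d_o+d_i))² = 0.268;  ∂f/∂d_i = (d_o/(d_o+d_i))² = 0.233
δf = √((∂f/∂d_o · δd_o)² + (∂f/∂d_i · δd_i)²) = √(1.23 + 0.144) = 1.17 cm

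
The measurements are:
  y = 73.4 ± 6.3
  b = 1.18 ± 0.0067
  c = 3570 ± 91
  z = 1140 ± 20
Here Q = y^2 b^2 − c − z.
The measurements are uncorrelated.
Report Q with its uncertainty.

2790 ± 1290

Let p = y^2·b^2 = 7500. δp/p = √((2·δy/y)² + (2·δb/b)²) = √(0.0295 + 0.000129) = 0.172, so δp = 1290.
Q = p − c − z: δQ = √(δp² + δc² + δz²) = √(1.67e+06 + 8280 + 400) = 1290
Q = 2790.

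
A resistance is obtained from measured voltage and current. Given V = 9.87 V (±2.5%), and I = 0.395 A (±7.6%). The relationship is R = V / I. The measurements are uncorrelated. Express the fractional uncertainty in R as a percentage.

Relative error in a monomial: (δR/R)² = Σ (nᵢ · δxᵢ/xᵢ)².
  (1·δV/V)² = (1×0.0250)² = 0.000625;  (-1·δI/I)² = (-1×0.0760)² = 0.00578
δR/R = √(0.00640) = 0.0800

8.00%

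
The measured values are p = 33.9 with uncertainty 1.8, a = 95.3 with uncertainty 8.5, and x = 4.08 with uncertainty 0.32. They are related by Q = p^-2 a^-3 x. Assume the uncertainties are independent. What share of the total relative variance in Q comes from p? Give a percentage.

(δQ/Q)² = (-2·δp/p)² + (-3·δa/a)² + (1·δx/x)²
  p term: (-2×0.0531)² = 0.0113
  a term: (-3×0.0892)² = 0.0716
  x term: (1×0.0784)² = 0.00615
Total = 0.0890. Share from p = 0.0113/0.0890 = 0.127.

12.7%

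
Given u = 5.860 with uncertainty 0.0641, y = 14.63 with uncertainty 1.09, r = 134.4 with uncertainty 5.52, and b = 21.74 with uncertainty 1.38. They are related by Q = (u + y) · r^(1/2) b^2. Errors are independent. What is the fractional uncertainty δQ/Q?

0.139

Let w = u + y = 20.49. δw = √(δu² + δy²) = √(0.00411 + 1.19) = 1.09, so δw/w = 0.0533.
Q is then a monomial in w, r, b:
δQ/Q = √((δw/w)² + (½·δr/r)² + (2·δb/b)²) = √(0.00284 + 0.000422 + 0.0161) = 0.139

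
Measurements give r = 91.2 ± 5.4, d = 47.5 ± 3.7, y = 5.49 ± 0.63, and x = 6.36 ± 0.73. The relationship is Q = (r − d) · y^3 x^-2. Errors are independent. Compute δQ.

78.7

Let u = r − d = 43.7. δu = √(δr² + δd²) = √(29.2 + 13.7) = 6.55, so δu/u = 0.150.
Q is then a monomial in u, y, x:
δQ/Q = √((δu/u)² + (3·δy/y)² + (-2·δx/x)²) = √(0.0224 + 0.119 + 0.0527) = 0.440
Q = 179, so δQ = 0.440 × 179 = 78.7.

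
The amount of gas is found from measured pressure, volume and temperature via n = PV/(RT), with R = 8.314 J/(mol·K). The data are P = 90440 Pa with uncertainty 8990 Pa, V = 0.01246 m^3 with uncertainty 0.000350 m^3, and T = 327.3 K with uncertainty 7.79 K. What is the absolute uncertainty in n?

0.0439 mol

Relative error in a monomial: (δn/n)² = Σ (nᵢ · δxᵢ/xᵢ)².
  (1·δP/P)² = (1×0.0994)² = 0.00988;  (1·δV/V)² = (1×0.0281)² = 0.000789;  (-1·δT/T)² = (-1×0.0238)² = 0.000566
δn/n = √(0.0112) = 0.106
n = 0.4141 mol, so δn = 0.106 × 0.4141 = 0.0439 mol.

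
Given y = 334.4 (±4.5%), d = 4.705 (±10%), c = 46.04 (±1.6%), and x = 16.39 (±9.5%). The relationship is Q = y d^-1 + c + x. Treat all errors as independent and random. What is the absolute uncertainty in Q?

Let p = y·d^-1 = 71.07. δp/p = √((1·δy/y)² + (-1·δd/d)²) = √(0.00202 + 0.0100) = 0.110, so δp = 7.79.
Q = p + c + x: δQ = √(δp² + δc² + δx²) = √(60.7 + 0.543 + 2.42) = 7.98

7.98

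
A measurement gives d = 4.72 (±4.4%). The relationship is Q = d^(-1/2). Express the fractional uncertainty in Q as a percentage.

Q ∝ d^(-1/2), so δQ/Q = |−½| · δd/d = 0.5 × 0.0440 = 0.0220.

2.20%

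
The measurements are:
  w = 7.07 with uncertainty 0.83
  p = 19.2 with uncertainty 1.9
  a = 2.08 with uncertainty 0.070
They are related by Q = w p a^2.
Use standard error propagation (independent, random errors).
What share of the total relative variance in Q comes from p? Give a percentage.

(δQ/Q)² = (1·δw/w)² + (1·δp/p)² + (2·δa/a)²
  w term: (1×0.117)² = 0.0138
  p term: (1×0.0990)² = 0.00979
  a term: (2×0.0337)² = 0.00453
Total = 0.0281. Share from p = 0.00979/0.0281 = 0.348.

34.8%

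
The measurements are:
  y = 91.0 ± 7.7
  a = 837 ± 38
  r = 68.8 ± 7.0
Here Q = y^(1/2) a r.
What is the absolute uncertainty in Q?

Each factor contributes (exponent × relative error)² to (δQ/Q)²:
  (½·δy/y)² = (0.5×0.0846)² = 0.00179;  (1·δa/a)² = (1×0.0454)² = 0.00206;  (1·δr/r)² = (1×0.102)² = 0.0104
δQ/Q = √(0.0142) = 0.119
Q = 5.49e+05, so δQ = 0.119 × 5.49e+05 = 65500.

65500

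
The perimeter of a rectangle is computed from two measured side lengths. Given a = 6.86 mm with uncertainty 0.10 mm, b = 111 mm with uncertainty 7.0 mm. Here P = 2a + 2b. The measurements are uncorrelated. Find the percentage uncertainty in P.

5.94%

Absolute uncertainties add in quadrature for a linear combination:
  (2·δa)² = 0.0400;  (2·δb)² = 196
δP = √(196) = 14.0 mm
P = 236 mm, so δP/P = 14.0/236 = 0.0594.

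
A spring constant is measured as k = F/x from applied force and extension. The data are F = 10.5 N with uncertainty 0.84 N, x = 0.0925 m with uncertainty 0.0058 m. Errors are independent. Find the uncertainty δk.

Since k is a product/quotient, work with relative uncertainties:
  (1·δF/F)² = (1×0.0800)² = 0.00640;  (-1·δx/x)² = (-1×0.0627)² = 0.00393
δk/k = √(0.0103) = 0.102
k = 114 N/m, so δk = 0.102 × 114 = 11.5 N/m.

11.5 N/m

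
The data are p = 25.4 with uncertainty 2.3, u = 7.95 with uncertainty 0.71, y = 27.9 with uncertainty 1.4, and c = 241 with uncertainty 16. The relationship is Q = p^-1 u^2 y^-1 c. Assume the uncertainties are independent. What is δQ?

Since Q is a product/quotient, work with relative uncertainties:
  (-1·δp/p)² = (-1×0.0906)² = 0.00820;  (2·δu/u)² = (2×0.0893)² = 0.0319;  (-1·δy/y)² = (-1×0.0502)² = 0.00252;  (1·δc/c)² = (1×0.0664)² = 0.00441
δQ/Q = √(0.0470) = 0.217
Q = 21.5, so δQ = 0.217 × 21.5 = 4.66.

4.66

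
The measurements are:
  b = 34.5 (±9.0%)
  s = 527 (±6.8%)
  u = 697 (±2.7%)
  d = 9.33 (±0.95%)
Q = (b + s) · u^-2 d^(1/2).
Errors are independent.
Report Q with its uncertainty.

0.00353 ± 0.000296

Let w = b + s = 562. δw = √(δb² + δs²) = √(9.64 + 1280) = 36.0, so δw/w = 0.0641.
Q is then a monomial in w, u, d:
δQ/Q = √((δw/w)² + (-2·δu/u)² + (½·δd/d)²) = √(0.00410 + 0.00292 + 2.26e-05) = 0.0839
Q = 0.00353, so δQ = 0.0839 × 0.00353 = 0.000296.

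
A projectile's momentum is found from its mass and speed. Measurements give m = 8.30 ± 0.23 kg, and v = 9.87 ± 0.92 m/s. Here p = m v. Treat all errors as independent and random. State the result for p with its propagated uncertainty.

Since p is a product/quotient, work with relative uncertainties:
  (1·δm/m)² = (1×0.0277)² = 0.000768;  (1·δv/v)² = (1×0.0932)² = 0.00869
δp/p = √(0.00946) = 0.0972
p = 81.9 kg·m/s, so δp = 0.0972 × 81.9 = 7.97 kg·m/s.

81.9 ± 7.97 kg·m/s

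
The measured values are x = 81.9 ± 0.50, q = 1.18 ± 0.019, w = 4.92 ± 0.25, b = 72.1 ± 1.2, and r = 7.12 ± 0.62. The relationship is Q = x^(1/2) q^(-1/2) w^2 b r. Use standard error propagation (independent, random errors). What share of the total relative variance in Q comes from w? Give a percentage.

56.6%

(δQ/Q)² = (½·δx/x)² + (−½·δq/q)² + (2·δw/w)² + (1·δb/b)² + (1·δr/r)²
  x term: (0.5×0.00611)² = 9.32e-06
  q term: (-0.5×0.0161)² = 6.48e-05
  w term: (2×0.0508)² = 0.0103
  b term: (1×0.0166)² = 0.000277
  r term: (1×0.0871)² = 0.00758
Total = 0.0183. Share from w = 0.0103/0.0183 = 0.566.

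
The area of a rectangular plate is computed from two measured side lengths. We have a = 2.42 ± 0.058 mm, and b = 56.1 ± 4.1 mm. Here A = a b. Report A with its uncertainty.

136 ± 10.4 mm^2

For a monomial A ∝ a, b, fractional errors add in quadrature:
  (1·δa/a)² = (1×0.0240)² = 0.000574;  (1·δb/b)² = (1×0.0731)² = 0.00534
δA/A = √(0.00592) = 0.0769
A = 136 mm^2, so δA = 0.0769 × 136 = 10.4 mm^2.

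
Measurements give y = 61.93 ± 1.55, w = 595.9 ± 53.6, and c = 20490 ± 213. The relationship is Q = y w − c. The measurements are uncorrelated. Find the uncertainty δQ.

3450

Let p = y·w = 36900. δp/p = √((1·δy/y)² + (1·δw/w)²) = √(0.000626 + 0.00809) = 0.0934, so δp = 3450.
Q = p − c: δQ = √(δp² + δc²) = √(1.19e+07 + 45400) = 3450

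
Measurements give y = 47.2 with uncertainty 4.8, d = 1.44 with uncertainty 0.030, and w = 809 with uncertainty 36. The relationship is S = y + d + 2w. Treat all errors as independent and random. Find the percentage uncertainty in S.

Absolute uncertainties add in quadrature for a linear combination:
  (δy)² = 23.0;  (δd)² = 0.000900;  (2·δw)² = 5180
δS = √(5210) = 72.2
S = 1670, so δS/S = 72.2/1670 = 0.0433.

4.33%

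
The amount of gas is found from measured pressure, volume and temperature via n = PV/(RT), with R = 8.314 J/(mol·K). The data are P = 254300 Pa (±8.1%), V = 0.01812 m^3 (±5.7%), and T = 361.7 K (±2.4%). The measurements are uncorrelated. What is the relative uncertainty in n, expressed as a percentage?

For a monomial n ∝ P, V, T^-1, fractional errors add in quadrature:
  (1·δP/P)² = (1×0.0810)² = 0.00656;  (1·δV/V)² = (1×0.0570)² = 0.00325;  (-1·δT/T)² = (-1×0.0240)² = 0.000576
δn/n = √(0.0104) = 0.102

10.2%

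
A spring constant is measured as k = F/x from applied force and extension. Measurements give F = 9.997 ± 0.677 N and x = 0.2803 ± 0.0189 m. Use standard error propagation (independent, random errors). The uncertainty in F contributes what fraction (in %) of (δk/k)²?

50.2%

(δk/k)² = (1·δF/F)² + (-1·δx/x)²
  F term: (1×0.0677)² = 0.00459
  x term: (-1×0.0674)² = 0.00455
Total = 0.00913. Share from F = 0.00459/0.00913 = 0.502.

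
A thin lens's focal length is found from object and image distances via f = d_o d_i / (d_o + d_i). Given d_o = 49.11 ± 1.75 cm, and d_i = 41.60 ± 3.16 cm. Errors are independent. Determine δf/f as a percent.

4.43%

∂f/∂d_o = (d_i/(d_o+d_i))² = 0.210;  ∂f/∂d_i = (d_o/(d_o+d_i))² = 0.293
δf = √((∂f/∂d_o · δd_o)² + (∂f/∂d_i · δd_i)²) = √(0.135 + 0.858) = 0.997 cm
f = 22.52 cm, so δf/f = 0.997/22.52 = 0.0443.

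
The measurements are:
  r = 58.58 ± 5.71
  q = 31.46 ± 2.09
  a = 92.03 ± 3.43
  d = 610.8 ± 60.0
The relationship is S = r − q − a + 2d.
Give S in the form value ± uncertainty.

Sums and differences: (δS)² = Σ (cᵢ δxᵢ)².
  (δr)² = 32.6;  (δq)² = 4.37;  (δa)² = 11.8;  (2·δd)² = 14400
δS = √(14400) = 120
S = 1157.

1157 ± 120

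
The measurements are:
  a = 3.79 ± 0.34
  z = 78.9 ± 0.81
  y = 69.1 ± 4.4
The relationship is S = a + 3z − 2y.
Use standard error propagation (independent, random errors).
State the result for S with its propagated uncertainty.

102 ± 9.14

For a sum/difference, combine absolute errors in quadrature:
  (δa)² = 0.116;  (3·δz)² = 5.90;  (2·δy)² = 77.4
δS = √(83.5) = 9.14
S = 102.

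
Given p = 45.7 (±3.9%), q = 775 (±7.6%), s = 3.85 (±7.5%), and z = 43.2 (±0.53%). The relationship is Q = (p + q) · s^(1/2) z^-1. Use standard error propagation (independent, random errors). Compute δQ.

Let u = p + q = 821. δu = √(δp² + δq²) = √(3.18 + 3470) = 58.9, so δu/u = 0.0718.
Q is then a monomial in u, s, z:
δQ/Q = √((δu/u)² + (½·δs/s)² + (-1·δz/z)²) = √(0.00516 + 0.00141 + 2.81e-05) = 0.0812
Q = 37.3, so δQ = 0.0812 × 37.3 = 3.03.

3.03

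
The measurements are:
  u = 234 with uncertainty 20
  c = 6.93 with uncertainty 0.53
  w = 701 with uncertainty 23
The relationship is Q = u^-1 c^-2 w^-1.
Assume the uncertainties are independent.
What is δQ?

2.26e-08

Since Q is a product/quotient, work with relative uncertainties:
  (-1·δu/u)² = (-1×0.0855)² = 0.00731;  (-2·δc/c)² = (-2×0.0765)² = 0.0234;  (-1·δw/w)² = (-1×0.0328)² = 0.00108
δQ/Q = √(0.0318) = 0.178
Q = 1.27e-07, so δQ = 0.178 × 1.27e-07 = 2.26e-08.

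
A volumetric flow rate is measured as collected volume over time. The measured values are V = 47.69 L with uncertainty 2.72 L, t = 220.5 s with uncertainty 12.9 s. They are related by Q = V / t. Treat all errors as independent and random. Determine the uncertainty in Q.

Since Q is a product/quotient, work with relative uncertainties:
  (1·δV/V)² = (1×0.0570)² = 0.00325;  (-1·δt/t)² = (-1×0.0585)² = 0.00342
δQ/Q = √(0.00668) = 0.0817
Q = 0.2163 L/s, so δQ = 0.0817 × 0.2163 = 0.0177 L/s.

0.0177 L/s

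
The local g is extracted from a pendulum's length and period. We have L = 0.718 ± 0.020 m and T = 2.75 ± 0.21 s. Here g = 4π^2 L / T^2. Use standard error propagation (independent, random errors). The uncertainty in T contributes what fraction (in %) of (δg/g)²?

96.8%

(δg/g)² = (1·δL/L)² + (-2·δT/T)²
  L term: (1×0.0279)² = 0.000776
  T term: (-2×0.0764)² = 0.0233
Total = 0.0241. Share from T = 0.0233/0.0241 = 0.968.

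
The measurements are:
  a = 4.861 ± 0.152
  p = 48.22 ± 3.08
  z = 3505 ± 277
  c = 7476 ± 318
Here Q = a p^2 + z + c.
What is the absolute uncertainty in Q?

Let w = a·p^2 = 11300. δw/w = √((1·δa/a)² + (2·δp/p)²) = √(0.000978 + 0.0163) = 0.132, so δw = 1490.
Q = w + z + c: δQ = √(δw² + δz² + δc²) = √(2.21e+06 + 76700 + 1.01e+05) = 1550

1550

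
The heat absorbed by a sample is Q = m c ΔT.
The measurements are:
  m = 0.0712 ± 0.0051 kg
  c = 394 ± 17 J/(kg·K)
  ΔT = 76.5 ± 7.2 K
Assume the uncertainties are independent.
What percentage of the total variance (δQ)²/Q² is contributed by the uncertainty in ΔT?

55.9%

(δQ/Q)² = (1·δm/m)² + (1·δc/c)² + (1·δΔT/ΔT)²
  m term: (1×0.0716)² = 0.00513
  c term: (1×0.0431)² = 0.00186
  ΔT term: (1×0.0941)² = 0.00886
Total = 0.0159. Share from ΔT = 0.00886/0.0159 = 0.559.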